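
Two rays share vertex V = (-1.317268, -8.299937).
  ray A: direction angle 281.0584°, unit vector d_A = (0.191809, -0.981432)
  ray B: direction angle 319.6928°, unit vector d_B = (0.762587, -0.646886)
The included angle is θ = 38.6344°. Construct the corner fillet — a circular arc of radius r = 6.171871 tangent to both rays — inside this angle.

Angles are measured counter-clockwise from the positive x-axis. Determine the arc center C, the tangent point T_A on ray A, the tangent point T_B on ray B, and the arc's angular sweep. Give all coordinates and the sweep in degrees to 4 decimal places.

bisector direction at 300.3756° = (0.505666,-0.862729)
center distance |VC| = r/sin(θ/2) = 6.171871/sin(19.3172°) = 18.657539
C = V + |VC|·bis = (8.1172,-24.3963)
T_A = V + ((C−V)·d_A)·d_A = V + 17.6072·d_A = (2.0599,-25.5802)
T_B = V + ((C−V)·d_B)·d_B = V + 17.6072·d_B = (12.1097,-19.6897)
sweep = 180° − θ = 141.3656°

center=(8.1172,-24.3963) T_A=(2.0599,-25.5802) T_B=(12.1097,-19.6897) sweep=141.3656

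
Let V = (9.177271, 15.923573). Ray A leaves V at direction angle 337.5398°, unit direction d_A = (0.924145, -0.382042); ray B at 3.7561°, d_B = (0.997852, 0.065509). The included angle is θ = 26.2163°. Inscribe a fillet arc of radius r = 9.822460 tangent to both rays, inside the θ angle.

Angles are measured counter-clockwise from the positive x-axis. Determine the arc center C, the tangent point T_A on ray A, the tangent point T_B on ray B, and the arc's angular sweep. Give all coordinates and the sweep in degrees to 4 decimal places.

bisector direction at 350.6480° = (0.986709,-0.162500)
center distance |VC| = r/sin(θ/2) = 9.822460/sin(13.1082°) = 43.310845
C = V + |VC|·bis = (51.9125,8.8855)
T_A = V + ((C−V)·d_A)·d_A = V + 42.1823·d_A = (48.1599,-0.1918)
T_B = V + ((C−V)·d_B)·d_B = V + 42.1823·d_B = (51.2690,18.6869)
sweep = 180° − θ = 153.7837°

center=(51.9125,8.8855) T_A=(48.1599,-0.1918) T_B=(51.2690,18.6869) sweep=153.7837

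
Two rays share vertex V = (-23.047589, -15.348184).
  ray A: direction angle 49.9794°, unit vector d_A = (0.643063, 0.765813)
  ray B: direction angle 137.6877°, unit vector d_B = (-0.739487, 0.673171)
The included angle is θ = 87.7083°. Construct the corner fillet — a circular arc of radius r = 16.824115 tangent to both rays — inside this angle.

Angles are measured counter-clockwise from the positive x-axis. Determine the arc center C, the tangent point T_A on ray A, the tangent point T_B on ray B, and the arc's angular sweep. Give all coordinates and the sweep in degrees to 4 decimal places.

center=(-24.6711,8.8808) T_A=(-11.7870,-1.9381) T_B=(-35.9966,-3.5604) sweep=92.2917

bisector direction at 93.8336° = (-0.066858,0.997762)
center distance |VC| = r/sin(θ/2) = 16.824115/sin(43.8541°) = 24.283354
C = V + |VC|·bis = (-24.6711,8.8808)
T_A = V + ((C−V)·d_A)·d_A = V + 17.5109·d_A = (-11.7870,-1.9381)
T_B = V + ((C−V)·d_B)·d_B = V + 17.5109·d_B = (-35.9966,-3.5604)
sweep = 180° − θ = 92.2917°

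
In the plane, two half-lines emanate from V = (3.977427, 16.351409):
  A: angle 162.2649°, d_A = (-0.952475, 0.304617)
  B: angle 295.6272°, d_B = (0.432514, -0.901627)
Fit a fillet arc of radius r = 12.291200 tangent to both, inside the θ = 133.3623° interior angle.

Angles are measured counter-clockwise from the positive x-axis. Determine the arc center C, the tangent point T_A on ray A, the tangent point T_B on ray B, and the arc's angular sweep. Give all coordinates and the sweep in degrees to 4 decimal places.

center=(-4.8131,6.2583) T_A=(-1.0690,17.9653) T_B=(6.2690,11.5744) sweep=46.6377

bisector direction at 228.9461° = (-0.656769,-0.754091)
center distance |VC| = r/sin(θ/2) = 12.291200/sin(66.6812°) = 13.384497
C = V + |VC|·bis = (-4.8131,6.2583)
T_A = V + ((C−V)·d_A)·d_A = V + 5.2982·d_A = (-1.0690,17.9653)
T_B = V + ((C−V)·d_B)·d_B = V + 5.2982·d_B = (6.2690,11.5744)
sweep = 180° − θ = 46.6377°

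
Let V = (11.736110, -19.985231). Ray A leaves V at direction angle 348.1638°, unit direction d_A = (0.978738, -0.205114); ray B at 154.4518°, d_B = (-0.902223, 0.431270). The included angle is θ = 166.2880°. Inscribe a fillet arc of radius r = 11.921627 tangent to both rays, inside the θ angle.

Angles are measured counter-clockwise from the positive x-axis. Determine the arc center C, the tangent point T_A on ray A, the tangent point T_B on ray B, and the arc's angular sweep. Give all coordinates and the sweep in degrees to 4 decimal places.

center=(15.5843,-8.6111) T_A=(13.1390,-20.2792) T_B=(10.4429,-19.3671) sweep=13.7120

bisector direction at 71.3078° = (0.320484,0.947254)
center distance |VC| = r/sin(θ/2) = 11.921627/sin(83.1440°) = 12.007489
C = V + |VC|·bis = (15.5843,-8.6111)
T_A = V + ((C−V)·d_A)·d_A = V + 1.4334·d_A = (13.1390,-20.2792)
T_B = V + ((C−V)·d_B)·d_B = V + 1.4334·d_B = (10.4429,-19.3671)
sweep = 180° − θ = 13.7120°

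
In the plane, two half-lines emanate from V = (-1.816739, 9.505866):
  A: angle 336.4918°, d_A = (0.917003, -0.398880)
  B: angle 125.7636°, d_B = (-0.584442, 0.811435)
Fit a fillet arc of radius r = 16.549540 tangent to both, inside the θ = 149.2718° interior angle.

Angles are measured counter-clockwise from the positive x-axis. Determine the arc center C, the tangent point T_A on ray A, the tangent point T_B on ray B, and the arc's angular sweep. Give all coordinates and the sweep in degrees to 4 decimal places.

center=(8.9545,22.8680) T_A=(2.3532,7.6920) T_B=(-4.4744,13.1957) sweep=30.7282

bisector direction at 51.1277° = (0.627587,0.778547)
center distance |VC| = r/sin(θ/2) = 16.549540/sin(74.6359°) = 17.162915
C = V + |VC|·bis = (8.9545,22.8680)
T_A = V + ((C−V)·d_A)·d_A = V + 4.5473·d_A = (2.3532,7.6920)
T_B = V + ((C−V)·d_B)·d_B = V + 4.5473·d_B = (-4.4744,13.1957)
sweep = 180° − θ = 30.7282°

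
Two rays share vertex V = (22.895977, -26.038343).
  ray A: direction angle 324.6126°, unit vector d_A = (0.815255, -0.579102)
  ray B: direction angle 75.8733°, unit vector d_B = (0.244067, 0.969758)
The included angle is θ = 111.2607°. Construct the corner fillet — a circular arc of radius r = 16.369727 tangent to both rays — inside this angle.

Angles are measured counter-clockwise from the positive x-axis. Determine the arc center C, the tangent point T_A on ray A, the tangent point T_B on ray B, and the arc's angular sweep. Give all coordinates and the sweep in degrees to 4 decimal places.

center=(41.5032,-19.1764) T_A=(32.0235,-32.5219) T_B=(25.6285,-15.1811) sweep=68.7393

bisector direction at 20.2430° = (0.938234,0.346002)
center distance |VC| = r/sin(θ/2) = 16.369727/sin(55.6303°) = 19.832174
C = V + |VC|·bis = (41.5032,-19.1764)
T_A = V + ((C−V)·d_A)·d_A = V + 11.1959·d_A = (32.0235,-32.5219)
T_B = V + ((C−V)·d_B)·d_B = V + 11.1959·d_B = (25.6285,-15.1811)
sweep = 180° − θ = 68.7393°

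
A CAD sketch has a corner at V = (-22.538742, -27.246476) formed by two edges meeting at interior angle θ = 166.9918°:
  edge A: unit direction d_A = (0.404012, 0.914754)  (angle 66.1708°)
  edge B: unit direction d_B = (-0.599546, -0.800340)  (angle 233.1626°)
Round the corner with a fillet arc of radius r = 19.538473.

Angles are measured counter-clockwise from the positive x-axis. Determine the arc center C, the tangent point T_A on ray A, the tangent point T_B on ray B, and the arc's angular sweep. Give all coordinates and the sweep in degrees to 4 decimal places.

center=(-39.5117,-17.3151) T_A=(-21.6388,-25.2088) T_B=(-23.8743,-29.0293) sweep=13.0082

bisector direction at 149.6667° = (-0.863102,0.505029)
center distance |VC| = r/sin(θ/2) = 19.538473/sin(83.4959°) = 19.665042
C = V + |VC|·bis = (-39.5117,-17.3151)
T_A = V + ((C−V)·d_A)·d_A = V + 2.2275·d_A = (-21.6388,-25.2088)
T_B = V + ((C−V)·d_B)·d_B = V + 2.2275·d_B = (-23.8743,-29.0293)
sweep = 180° − θ = 13.0082°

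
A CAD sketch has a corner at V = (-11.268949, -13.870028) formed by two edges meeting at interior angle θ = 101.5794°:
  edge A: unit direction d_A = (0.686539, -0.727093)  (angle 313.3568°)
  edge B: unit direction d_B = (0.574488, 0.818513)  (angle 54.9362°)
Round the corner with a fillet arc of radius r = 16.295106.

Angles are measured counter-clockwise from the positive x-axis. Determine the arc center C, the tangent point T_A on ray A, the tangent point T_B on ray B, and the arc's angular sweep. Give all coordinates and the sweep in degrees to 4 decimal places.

center=(9.7065,-12.3494) T_A=(-2.1415,-23.5366) T_B=(-3.6312,-2.9880) sweep=78.4206

bisector direction at 4.1465° = (0.997382,0.072307)
center distance |VC| = r/sin(θ/2) = 16.295106/sin(50.7897°) = 21.030533
C = V + |VC|·bis = (9.7065,-12.3494)
T_A = V + ((C−V)·d_A)·d_A = V + 13.2948·d_A = (-2.1415,-23.5366)
T_B = V + ((C−V)·d_B)·d_B = V + 13.2948·d_B = (-3.6312,-2.9880)
sweep = 180° − θ = 78.4206°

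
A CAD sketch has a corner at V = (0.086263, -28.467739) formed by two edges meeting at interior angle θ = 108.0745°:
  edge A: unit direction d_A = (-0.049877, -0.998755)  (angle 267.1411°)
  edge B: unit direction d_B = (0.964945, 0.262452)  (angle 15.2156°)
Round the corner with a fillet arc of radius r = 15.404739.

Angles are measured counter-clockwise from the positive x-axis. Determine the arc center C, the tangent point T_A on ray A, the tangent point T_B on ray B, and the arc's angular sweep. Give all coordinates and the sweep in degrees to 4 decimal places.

center=(14.9144,-40.3991) T_A=(-0.4712,-39.6307) T_B=(10.8714,-25.5343) sweep=71.9255

bisector direction at 321.1784° = (0.779101,-0.626898)
center distance |VC| = r/sin(θ/2) = 15.404739/sin(54.0373°) = 19.032319
C = V + |VC|·bis = (14.9144,-40.3991)
T_A = V + ((C−V)·d_A)·d_A = V + 11.1769·d_A = (-0.4712,-39.6307)
T_B = V + ((C−V)·d_B)·d_B = V + 11.1769·d_B = (10.8714,-25.5343)
sweep = 180° − θ = 71.9255°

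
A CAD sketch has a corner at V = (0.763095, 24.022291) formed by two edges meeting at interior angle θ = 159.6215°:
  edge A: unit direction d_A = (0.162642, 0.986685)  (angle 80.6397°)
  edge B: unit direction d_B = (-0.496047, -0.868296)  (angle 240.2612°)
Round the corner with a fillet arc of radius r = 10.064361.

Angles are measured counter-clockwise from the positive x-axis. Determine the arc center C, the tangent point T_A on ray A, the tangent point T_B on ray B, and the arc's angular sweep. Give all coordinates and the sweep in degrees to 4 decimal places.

bisector direction at 160.4504° = (-0.942352,0.334622)
center distance |VC| = r/sin(θ/2) = 10.064361/sin(79.8107°) = 10.225631
C = V + |VC|·bis = (-8.8731,27.4440)
T_A = V + ((C−V)·d_A)·d_A = V + 1.8089·d_A = (1.0573,25.8071)
T_B = V + ((C−V)·d_B)·d_B = V + 1.8089·d_B = (-0.1342,22.4516)
sweep = 180° − θ = 20.3785°

center=(-8.8731,27.4440) T_A=(1.0573,25.8071) T_B=(-0.1342,22.4516) sweep=20.3785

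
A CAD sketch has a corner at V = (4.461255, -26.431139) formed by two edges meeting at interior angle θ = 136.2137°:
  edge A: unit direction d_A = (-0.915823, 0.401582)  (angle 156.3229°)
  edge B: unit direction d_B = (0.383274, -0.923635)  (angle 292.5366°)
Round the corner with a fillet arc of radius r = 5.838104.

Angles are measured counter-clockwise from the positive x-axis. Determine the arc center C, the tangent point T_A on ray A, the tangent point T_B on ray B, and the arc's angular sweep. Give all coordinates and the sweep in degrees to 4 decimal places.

bisector direction at 224.4298° = (-0.714109,-0.700034)
center distance |VC| = r/sin(θ/2) = 5.838104/sin(68.1068°) = 6.291868
C = V + |VC|·bis = (-0.0318,-30.8357)
T_A = V + ((C−V)·d_A)·d_A = V + 2.3461·d_A = (2.3126,-25.4890)
T_B = V + ((C−V)·d_B)·d_B = V + 2.3461·d_B = (5.3604,-28.5981)
sweep = 180° − θ = 43.7863°

center=(-0.0318,-30.8357) T_A=(2.3126,-25.4890) T_B=(5.3604,-28.5981) sweep=43.7863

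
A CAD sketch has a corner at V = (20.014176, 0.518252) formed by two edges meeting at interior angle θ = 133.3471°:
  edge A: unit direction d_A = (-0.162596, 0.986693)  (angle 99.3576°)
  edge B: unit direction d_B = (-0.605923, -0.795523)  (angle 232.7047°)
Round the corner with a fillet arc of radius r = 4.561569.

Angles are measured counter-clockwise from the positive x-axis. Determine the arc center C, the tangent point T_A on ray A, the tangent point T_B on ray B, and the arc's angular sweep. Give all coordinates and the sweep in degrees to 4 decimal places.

bisector direction at 166.0312° = (-0.970427,0.241394)
center distance |VC| = r/sin(θ/2) = 4.561569/sin(66.6736°) = 4.967603
C = V + |VC|·bis = (15.1935,1.7174)
T_A = V + ((C−V)·d_A)·d_A = V + 1.9670·d_A = (19.6943,2.4591)
T_B = V + ((C−V)·d_B)·d_B = V + 1.9670·d_B = (18.8223,-1.0466)
sweep = 180° − θ = 46.6529°

center=(15.1935,1.7174) T_A=(19.6943,2.4591) T_B=(18.8223,-1.0466) sweep=46.6529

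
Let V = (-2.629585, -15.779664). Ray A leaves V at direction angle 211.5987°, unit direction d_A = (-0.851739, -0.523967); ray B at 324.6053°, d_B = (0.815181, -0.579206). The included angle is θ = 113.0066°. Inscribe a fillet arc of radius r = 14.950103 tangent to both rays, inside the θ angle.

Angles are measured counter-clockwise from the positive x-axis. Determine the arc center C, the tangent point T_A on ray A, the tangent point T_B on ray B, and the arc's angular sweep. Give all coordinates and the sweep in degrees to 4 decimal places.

center=(-3.2234,-33.6974) T_A=(-11.0567,-20.9638) T_B=(5.4358,-21.5103) sweep=66.9934

bisector direction at 268.1020° = (-0.033120,-0.999451)
center distance |VC| = r/sin(θ/2) = 14.950103/sin(56.5033°) = 17.927554
C = V + |VC|·bis = (-3.2234,-33.6974)
T_A = V + ((C−V)·d_A)·d_A = V + 9.8940·d_A = (-11.0567,-20.9638)
T_B = V + ((C−V)·d_B)·d_B = V + 9.8940·d_B = (5.4358,-21.5103)
sweep = 180° − θ = 66.9934°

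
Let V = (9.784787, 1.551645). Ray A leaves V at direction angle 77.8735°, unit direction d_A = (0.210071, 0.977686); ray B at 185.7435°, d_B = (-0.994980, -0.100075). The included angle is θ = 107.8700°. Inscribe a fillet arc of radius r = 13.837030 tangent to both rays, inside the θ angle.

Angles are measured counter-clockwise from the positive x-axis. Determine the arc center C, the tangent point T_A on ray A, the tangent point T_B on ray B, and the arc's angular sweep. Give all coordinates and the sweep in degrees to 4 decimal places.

center=(-1.6266,14.3107) T_A=(11.9017,11.4040) T_B=(-0.2418,0.5432) sweep=72.1300

bisector direction at 131.8085° = (-0.666643,0.745377)
center distance |VC| = r/sin(θ/2) = 13.837030/sin(53.9350°) = 17.117630
C = V + |VC|·bis = (-1.6266,14.3107)
T_A = V + ((C−V)·d_A)·d_A = V + 10.0772·d_A = (11.9017,11.4040)
T_B = V + ((C−V)·d_B)·d_B = V + 10.0772·d_B = (-0.2418,0.5432)
sweep = 180° − θ = 72.1300°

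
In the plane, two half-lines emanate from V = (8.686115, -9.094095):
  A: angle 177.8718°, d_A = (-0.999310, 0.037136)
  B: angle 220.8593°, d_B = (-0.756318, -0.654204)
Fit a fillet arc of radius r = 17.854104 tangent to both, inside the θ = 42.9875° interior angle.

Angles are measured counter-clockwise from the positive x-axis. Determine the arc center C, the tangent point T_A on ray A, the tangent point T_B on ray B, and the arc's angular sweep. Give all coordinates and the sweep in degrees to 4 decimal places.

center=(-37.2854,-25.2522) T_A=(-36.6224,-7.4104) T_B=(-25.6052,-38.7556) sweep=137.0125

bisector direction at 199.3656° = (-0.943422,-0.331594)
center distance |VC| = r/sin(θ/2) = 17.854104/sin(21.4937°) = 48.728485
C = V + |VC|·bis = (-37.2854,-25.2522)
T_A = V + ((C−V)·d_A)·d_A = V + 45.3398·d_A = (-36.6224,-7.4104)
T_B = V + ((C−V)·d_B)·d_B = V + 45.3398·d_B = (-25.6052,-38.7556)
sweep = 180° − θ = 137.0125°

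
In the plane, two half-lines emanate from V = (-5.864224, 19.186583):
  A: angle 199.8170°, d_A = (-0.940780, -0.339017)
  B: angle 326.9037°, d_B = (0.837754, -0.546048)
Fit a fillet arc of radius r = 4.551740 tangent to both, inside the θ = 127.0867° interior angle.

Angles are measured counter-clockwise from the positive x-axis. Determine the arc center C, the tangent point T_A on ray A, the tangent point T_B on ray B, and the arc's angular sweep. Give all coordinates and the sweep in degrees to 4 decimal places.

bisector direction at 263.3604° = (-0.115625,-0.993293)
center distance |VC| = r/sin(θ/2) = 4.551740/sin(63.5433°) = 5.084200
C = V + |VC|·bis = (-6.4521,14.1365)
T_A = V + ((C−V)·d_A)·d_A = V + 2.2651·d_A = (-7.9952,18.4187)
T_B = V + ((C−V)·d_B)·d_B = V + 2.2651·d_B = (-3.9666,17.9497)
sweep = 180° − θ = 52.9133°

center=(-6.4521,14.1365) T_A=(-7.9952,18.4187) T_B=(-3.9666,17.9497) sweep=52.9133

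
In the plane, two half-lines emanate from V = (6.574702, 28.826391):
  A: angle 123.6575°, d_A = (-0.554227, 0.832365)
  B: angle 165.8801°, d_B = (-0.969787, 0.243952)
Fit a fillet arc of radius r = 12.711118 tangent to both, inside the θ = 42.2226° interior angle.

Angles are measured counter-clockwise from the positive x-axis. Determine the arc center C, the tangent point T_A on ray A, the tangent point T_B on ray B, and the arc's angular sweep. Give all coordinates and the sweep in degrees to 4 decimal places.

center=(-22.2520,49.1849) T_A=(-11.6717,56.2298) T_B=(-25.3529,36.8578) sweep=137.7774

bisector direction at 144.7688° = (-0.816831,0.576877)
center distance |VC| = r/sin(θ/2) = 12.711118/sin(21.1113°) = 35.290937
C = V + |VC|·bis = (-22.2520,49.1849)
T_A = V + ((C−V)·d_A)·d_A = V + 32.9223·d_A = (-11.6717,56.2298)
T_B = V + ((C−V)·d_B)·d_B = V + 32.9223·d_B = (-25.3529,36.8578)
sweep = 180° − θ = 137.7774°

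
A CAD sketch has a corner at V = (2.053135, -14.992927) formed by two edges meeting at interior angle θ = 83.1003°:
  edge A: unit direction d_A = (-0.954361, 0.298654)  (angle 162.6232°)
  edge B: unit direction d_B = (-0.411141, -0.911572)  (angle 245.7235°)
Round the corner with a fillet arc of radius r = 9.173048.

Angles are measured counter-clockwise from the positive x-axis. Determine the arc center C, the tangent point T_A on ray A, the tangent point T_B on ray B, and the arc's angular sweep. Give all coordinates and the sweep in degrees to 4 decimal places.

center=(-10.5641,-20.6563) T_A=(-7.8245,-11.9019) T_B=(-2.2022,-24.4277) sweep=96.8997

bisector direction at 204.1733° = (-0.912311,-0.409499)
center distance |VC| = r/sin(θ/2) = 9.173048/sin(41.5502°) = 13.829925
C = V + |VC|·bis = (-10.5641,-20.6563)
T_A = V + ((C−V)·d_A)·d_A = V + 10.3500·d_A = (-7.8245,-11.9019)
T_B = V + ((C−V)·d_B)·d_B = V + 10.3500·d_B = (-2.2022,-24.4277)
sweep = 180° − θ = 96.8997°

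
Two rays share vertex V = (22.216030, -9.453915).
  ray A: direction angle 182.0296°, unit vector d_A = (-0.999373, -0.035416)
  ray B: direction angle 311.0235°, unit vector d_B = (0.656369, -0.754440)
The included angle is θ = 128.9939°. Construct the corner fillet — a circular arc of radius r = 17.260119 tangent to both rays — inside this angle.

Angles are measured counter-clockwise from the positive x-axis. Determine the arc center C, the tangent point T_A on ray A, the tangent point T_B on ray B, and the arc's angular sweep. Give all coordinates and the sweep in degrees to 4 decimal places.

bisector direction at 246.5265° = (-0.398324,-0.917245)
center distance |VC| = r/sin(θ/2) = 17.260119/sin(64.4969°) = 19.123464
C = V + |VC|·bis = (14.5987,-26.9948)
T_A = V + ((C−V)·d_A)·d_A = V + 8.2338·d_A = (13.9874,-9.7455)
T_B = V + ((C−V)·d_B)·d_B = V + 8.2338·d_B = (27.6204,-15.6658)
sweep = 180° − θ = 51.0061°

center=(14.5987,-26.9948) T_A=(13.9874,-9.7455) T_B=(27.6204,-15.6658) sweep=51.0061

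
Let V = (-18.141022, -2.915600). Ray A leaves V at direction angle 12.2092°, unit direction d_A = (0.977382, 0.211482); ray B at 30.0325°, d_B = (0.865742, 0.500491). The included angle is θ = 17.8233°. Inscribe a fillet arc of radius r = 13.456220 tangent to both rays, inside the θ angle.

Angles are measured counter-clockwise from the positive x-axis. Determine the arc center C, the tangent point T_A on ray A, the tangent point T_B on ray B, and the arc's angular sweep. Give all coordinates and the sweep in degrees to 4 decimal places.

center=(62.8877,28.3847) T_A=(65.7335,15.2328) T_B=(56.1530,40.0343) sweep=162.1767

bisector direction at 21.1208° = (0.932822,0.360336)
center distance |VC| = r/sin(θ/2) = 13.456220/sin(8.9116°) = 86.864050
C = V + |VC|·bis = (62.8877,28.3847)
T_A = V + ((C−V)·d_A)·d_A = V + 85.8155·d_A = (65.7335,15.2328)
T_B = V + ((C−V)·d_B)·d_B = V + 85.8155·d_B = (56.1530,40.0343)
sweep = 180° − θ = 162.1767°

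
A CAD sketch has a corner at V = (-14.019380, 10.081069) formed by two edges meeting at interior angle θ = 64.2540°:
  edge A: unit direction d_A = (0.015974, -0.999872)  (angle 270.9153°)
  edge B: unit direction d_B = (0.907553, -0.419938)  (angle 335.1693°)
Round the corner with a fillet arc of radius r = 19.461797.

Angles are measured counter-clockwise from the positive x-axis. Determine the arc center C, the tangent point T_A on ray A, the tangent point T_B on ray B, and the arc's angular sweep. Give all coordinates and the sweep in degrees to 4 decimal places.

center=(5.9350,-20.5964) T_A=(-13.5243,-20.9073) T_B=(14.1078,-2.9338) sweep=115.7460

bisector direction at 303.0423° = (0.545258,-0.838268)
center distance |VC| = r/sin(θ/2) = 19.461797/sin(32.1270°) = 36.596240
C = V + |VC|·bis = (5.9350,-20.5964)
T_A = V + ((C−V)·d_A)·d_A = V + 30.9923·d_A = (-13.5243,-20.9073)
T_B = V + ((C−V)·d_B)·d_B = V + 30.9923·d_B = (14.1078,-2.9338)
sweep = 180° − θ = 115.7460°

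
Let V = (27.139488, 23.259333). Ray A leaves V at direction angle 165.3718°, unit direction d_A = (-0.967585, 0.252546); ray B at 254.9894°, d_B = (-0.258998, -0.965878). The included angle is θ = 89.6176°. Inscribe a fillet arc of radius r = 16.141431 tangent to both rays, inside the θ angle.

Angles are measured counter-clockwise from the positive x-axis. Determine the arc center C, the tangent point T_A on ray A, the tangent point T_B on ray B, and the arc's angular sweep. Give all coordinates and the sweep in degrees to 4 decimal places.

center=(7.3402,11.7449) T_A=(11.4167,27.3631) T_B=(22.9309,7.5643) sweep=90.3824

bisector direction at 210.1806° = (-0.864445,-0.502727)
center distance |VC| = r/sin(θ/2) = 16.141431/sin(44.8088°) = 22.903990
C = V + |VC|·bis = (7.3402,11.7449)
T_A = V + ((C−V)·d_A)·d_A = V + 16.2495·d_A = (11.4167,27.3631)
T_B = V + ((C−V)·d_B)·d_B = V + 16.2495·d_B = (22.9309,7.5643)
sweep = 180° − θ = 90.3824°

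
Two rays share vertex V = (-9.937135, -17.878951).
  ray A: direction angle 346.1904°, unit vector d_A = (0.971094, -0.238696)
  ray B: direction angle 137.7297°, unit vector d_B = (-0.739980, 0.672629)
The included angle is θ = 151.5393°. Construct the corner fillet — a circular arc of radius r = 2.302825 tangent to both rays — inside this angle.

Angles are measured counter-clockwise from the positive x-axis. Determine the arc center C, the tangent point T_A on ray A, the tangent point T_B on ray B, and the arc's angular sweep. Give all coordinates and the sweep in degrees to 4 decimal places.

center=(-8.8203,-15.7821) T_A=(-9.3700,-18.0184) T_B=(-10.3693,-17.4861) sweep=28.4607

bisector direction at 61.9601° = (0.470087,0.882620)
center distance |VC| = r/sin(θ/2) = 2.302825/sin(75.7696°) = 2.375723
C = V + |VC|·bis = (-8.8203,-15.7821)
T_A = V + ((C−V)·d_A)·d_A = V + 0.5840·d_A = (-9.3700,-18.0184)
T_B = V + ((C−V)·d_B)·d_B = V + 0.5840·d_B = (-10.3693,-17.4861)
sweep = 180° − θ = 28.4607°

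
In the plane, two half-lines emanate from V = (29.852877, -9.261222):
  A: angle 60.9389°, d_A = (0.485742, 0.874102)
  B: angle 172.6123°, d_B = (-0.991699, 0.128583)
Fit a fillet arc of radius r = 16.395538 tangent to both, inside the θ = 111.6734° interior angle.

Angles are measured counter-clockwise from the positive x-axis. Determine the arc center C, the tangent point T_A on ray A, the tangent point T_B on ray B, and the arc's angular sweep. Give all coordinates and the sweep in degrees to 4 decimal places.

bisector direction at 116.7756° = (-0.450497,0.892778)
center distance |VC| = r/sin(θ/2) = 16.395538/sin(55.8367°) = 19.814765
C = V + |VC|·bis = (20.9264,8.4290)
T_A = V + ((C−V)·d_A)·d_A = V + 11.1271·d_A = (35.2578,0.4650)
T_B = V + ((C−V)·d_B)·d_B = V + 11.1271·d_B = (18.8182,-7.8305)
sweep = 180° − θ = 68.3266°

center=(20.9264,8.4290) T_A=(35.2578,0.4650) T_B=(18.8182,-7.8305) sweep=68.3266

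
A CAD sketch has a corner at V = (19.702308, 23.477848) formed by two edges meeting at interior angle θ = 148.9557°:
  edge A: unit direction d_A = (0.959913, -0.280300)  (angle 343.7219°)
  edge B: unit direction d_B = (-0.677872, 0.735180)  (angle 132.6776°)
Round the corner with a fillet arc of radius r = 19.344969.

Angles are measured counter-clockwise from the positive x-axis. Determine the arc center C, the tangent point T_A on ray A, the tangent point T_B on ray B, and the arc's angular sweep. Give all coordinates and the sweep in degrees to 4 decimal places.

bisector direction at 58.1997° = (0.526960,0.849890)
center distance |VC| = r/sin(θ/2) = 19.344969/sin(74.4779°) = 20.077245
C = V + |VC|·bis = (30.2822,40.5413)
T_A = V + ((C−V)·d_A)·d_A = V + 5.3729·d_A = (24.8598,21.9718)
T_B = V + ((C−V)·d_B)·d_B = V + 5.3729·d_B = (16.0602,27.4279)
sweep = 180° − θ = 31.0443°

center=(30.2822,40.5413) T_A=(24.8598,21.9718) T_B=(16.0602,27.4279) sweep=31.0443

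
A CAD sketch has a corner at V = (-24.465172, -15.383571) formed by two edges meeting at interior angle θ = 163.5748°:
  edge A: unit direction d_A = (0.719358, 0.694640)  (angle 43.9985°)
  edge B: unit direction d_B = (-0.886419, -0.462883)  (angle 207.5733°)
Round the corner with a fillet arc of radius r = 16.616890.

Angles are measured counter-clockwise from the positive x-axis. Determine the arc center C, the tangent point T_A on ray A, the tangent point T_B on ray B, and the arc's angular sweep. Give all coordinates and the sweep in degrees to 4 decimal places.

bisector direction at 125.7859° = (-0.584758,0.811208)
center distance |VC| = r/sin(θ/2) = 16.616890/sin(81.7874°) = 16.789065
C = V + |VC|·bis = (-34.2827,-1.7642)
T_A = V + ((C−V)·d_A)·d_A = V + 2.3983·d_A = (-22.7400,-13.7176)
T_B = V + ((C−V)·d_B)·d_B = V + 2.3983·d_B = (-26.5910,-16.4937)
sweep = 180° − θ = 16.4252°

center=(-34.2827,-1.7642) T_A=(-22.7400,-13.7176) T_B=(-26.5910,-16.4937) sweep=16.4252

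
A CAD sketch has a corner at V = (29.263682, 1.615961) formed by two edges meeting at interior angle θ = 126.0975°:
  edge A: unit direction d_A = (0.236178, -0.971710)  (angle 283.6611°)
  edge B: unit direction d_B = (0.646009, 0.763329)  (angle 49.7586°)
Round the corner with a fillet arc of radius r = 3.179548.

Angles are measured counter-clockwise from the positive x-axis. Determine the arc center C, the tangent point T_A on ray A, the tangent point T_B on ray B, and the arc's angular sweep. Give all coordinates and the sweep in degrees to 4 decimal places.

center=(32.7351,0.7960) T_A=(29.6455,0.0450) T_B=(30.3081,2.8500) sweep=53.9025

bisector direction at 346.7098° = (0.973218,-0.229882)
center distance |VC| = r/sin(θ/2) = 3.179548/sin(63.0487°) = 3.566945
C = V + |VC|·bis = (32.7351,0.7960)
T_A = V + ((C−V)·d_A)·d_A = V + 1.6167·d_A = (29.6455,0.0450)
T_B = V + ((C−V)·d_B)·d_B = V + 1.6167·d_B = (30.3081,2.8500)
sweep = 180° − θ = 53.9025°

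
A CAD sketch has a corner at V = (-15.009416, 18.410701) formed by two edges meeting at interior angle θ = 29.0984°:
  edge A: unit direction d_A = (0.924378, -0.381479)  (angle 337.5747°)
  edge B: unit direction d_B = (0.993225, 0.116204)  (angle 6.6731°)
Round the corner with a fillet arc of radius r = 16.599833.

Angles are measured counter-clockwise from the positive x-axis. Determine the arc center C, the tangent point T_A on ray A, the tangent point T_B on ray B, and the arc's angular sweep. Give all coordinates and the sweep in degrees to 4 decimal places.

bisector direction at 352.1239° = (0.990567,-0.137031)
center distance |VC| = r/sin(θ/2) = 16.599833/sin(14.5492°) = 66.079175
C = V + |VC|·bis = (50.4464,9.3558)
T_A = V + ((C−V)·d_A)·d_A = V + 63.9602·d_A = (44.1139,-5.9887)
T_B = V + ((C−V)·d_B)·d_B = V + 63.9602·d_B = (48.5174,25.8432)
sweep = 180° − θ = 150.9016°

center=(50.4464,9.3558) T_A=(44.1139,-5.9887) T_B=(48.5174,25.8432) sweep=150.9016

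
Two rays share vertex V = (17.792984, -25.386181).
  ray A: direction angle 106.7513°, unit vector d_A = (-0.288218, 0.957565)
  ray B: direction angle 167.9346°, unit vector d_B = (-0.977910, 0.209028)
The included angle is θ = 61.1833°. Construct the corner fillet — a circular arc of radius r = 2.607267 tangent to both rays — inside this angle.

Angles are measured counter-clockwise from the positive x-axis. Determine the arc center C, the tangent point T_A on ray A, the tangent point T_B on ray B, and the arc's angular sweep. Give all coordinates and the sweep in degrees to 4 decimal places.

center=(14.0253,-21.9147) T_A=(16.5219,-21.1632) T_B=(13.4803,-24.4643) sweep=118.8167

bisector direction at 137.3430° = (-0.735423,0.677609)
center distance |VC| = r/sin(θ/2) = 2.607267/sin(30.5917°) = 5.123178
C = V + |VC|·bis = (14.0253,-21.9147)
T_A = V + ((C−V)·d_A)·d_A = V + 4.4101·d_A = (16.5219,-21.1632)
T_B = V + ((C−V)·d_B)·d_B = V + 4.4101·d_B = (13.4803,-24.4643)
sweep = 180° − θ = 118.8167°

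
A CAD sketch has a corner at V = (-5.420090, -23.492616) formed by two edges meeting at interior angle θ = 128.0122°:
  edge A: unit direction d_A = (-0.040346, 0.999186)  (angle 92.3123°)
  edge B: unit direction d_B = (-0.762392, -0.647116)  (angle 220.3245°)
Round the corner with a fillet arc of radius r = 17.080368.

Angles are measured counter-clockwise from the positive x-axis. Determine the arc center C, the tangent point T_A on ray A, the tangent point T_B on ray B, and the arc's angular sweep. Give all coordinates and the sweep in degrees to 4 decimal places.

bisector direction at 156.3184° = (-0.915792,0.401654)
center distance |VC| = r/sin(θ/2) = 17.080368/sin(64.0061°) = 19.002664
C = V + |VC|·bis = (-22.8226,-15.8601)
T_A = V + ((C−V)·d_A)·d_A = V + 8.3284·d_A = (-5.7561,-15.1710)
T_B = V + ((C−V)·d_B)·d_B = V + 8.3284·d_B = (-11.7696,-28.8821)
sweep = 180° − θ = 51.9878°

center=(-22.8226,-15.8601) T_A=(-5.7561,-15.1710) T_B=(-11.7696,-28.8821) sweep=51.9878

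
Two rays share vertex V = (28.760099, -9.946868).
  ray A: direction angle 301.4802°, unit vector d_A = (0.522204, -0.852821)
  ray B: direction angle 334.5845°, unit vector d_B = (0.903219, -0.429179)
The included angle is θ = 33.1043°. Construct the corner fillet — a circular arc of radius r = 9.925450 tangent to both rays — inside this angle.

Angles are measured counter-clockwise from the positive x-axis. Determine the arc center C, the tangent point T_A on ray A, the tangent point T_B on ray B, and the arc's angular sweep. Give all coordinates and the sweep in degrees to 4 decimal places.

center=(54.6643,-33.2446) T_A=(46.1997,-38.4278) T_B=(58.9241,-24.2798) sweep=146.8957

bisector direction at 318.0324° = (0.743523,-0.668711)
center distance |VC| = r/sin(θ/2) = 9.925450/sin(16.5522°) = 34.839840
C = V + |VC|·bis = (54.6643,-33.2446)
T_A = V + ((C−V)·d_A)·d_A = V + 33.3961·d_A = (46.1997,-38.4278)
T_B = V + ((C−V)·d_B)·d_B = V + 33.3961·d_B = (58.9241,-24.2798)
sweep = 180° − θ = 146.8957°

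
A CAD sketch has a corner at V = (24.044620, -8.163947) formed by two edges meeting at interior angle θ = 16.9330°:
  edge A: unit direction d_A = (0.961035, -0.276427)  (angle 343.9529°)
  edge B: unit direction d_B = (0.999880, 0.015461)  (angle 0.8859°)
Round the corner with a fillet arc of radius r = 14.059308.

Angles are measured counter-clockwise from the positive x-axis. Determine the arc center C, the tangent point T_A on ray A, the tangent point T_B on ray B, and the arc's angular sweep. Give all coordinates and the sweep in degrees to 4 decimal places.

bisector direction at 352.4194° = (0.991260,-0.131921)
center distance |VC| = r/sin(θ/2) = 14.059308/sin(8.4665°) = 95.491413
C = V + |VC|·bis = (118.7015,-20.7612)
T_A = V + ((C−V)·d_A)·d_A = V + 94.4508·d_A = (114.8151,-34.2727)
T_B = V + ((C−V)·d_B)·d_B = V + 94.4508·d_B = (118.4841,-6.7036)
sweep = 180° − θ = 163.0670°

center=(118.7015,-20.7612) T_A=(114.8151,-34.2727) T_B=(118.4841,-6.7036) sweep=163.0670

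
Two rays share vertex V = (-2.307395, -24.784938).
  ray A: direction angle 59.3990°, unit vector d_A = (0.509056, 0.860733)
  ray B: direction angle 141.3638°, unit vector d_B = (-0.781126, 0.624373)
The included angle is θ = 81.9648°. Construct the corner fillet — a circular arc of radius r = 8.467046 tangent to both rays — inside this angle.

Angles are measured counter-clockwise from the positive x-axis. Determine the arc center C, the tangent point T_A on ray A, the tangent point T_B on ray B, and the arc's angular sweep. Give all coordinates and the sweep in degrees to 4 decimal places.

center=(-4.6339,-12.0858) T_A=(2.6540,-16.3960) T_B=(-9.9205,-18.6996) sweep=98.0352

bisector direction at 100.3814° = (-0.180200,0.983630)
center distance |VC| = r/sin(θ/2) = 8.467046/sin(40.9824°) = 12.910484
C = V + |VC|·bis = (-4.6339,-12.0858)
T_A = V + ((C−V)·d_A)·d_A = V + 9.7463·d_A = (2.6540,-16.3960)
T_B = V + ((C−V)·d_B)·d_B = V + 9.7463·d_B = (-9.9205,-18.6996)
sweep = 180° − θ = 98.0352°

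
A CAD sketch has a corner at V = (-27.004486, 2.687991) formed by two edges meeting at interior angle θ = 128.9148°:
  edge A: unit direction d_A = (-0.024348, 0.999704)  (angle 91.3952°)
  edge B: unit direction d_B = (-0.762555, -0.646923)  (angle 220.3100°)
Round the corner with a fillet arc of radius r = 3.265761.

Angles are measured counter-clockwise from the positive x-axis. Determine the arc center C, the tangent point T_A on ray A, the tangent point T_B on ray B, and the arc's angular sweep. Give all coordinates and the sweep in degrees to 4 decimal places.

bisector direction at 155.8526° = (-0.912496,0.409085)
center distance |VC| = r/sin(θ/2) = 3.265761/sin(64.4574°) = 3.619514
C = V + |VC|·bis = (-30.3073,4.1687)
T_A = V + ((C−V)·d_A)·d_A = V + 1.5607·d_A = (-27.0425,4.2482)
T_B = V + ((C−V)·d_B)·d_B = V + 1.5607·d_B = (-28.1946,1.6784)
sweep = 180° − θ = 51.0852°

center=(-30.3073,4.1687) T_A=(-27.0425,4.2482) T_B=(-28.1946,1.6784) sweep=51.0852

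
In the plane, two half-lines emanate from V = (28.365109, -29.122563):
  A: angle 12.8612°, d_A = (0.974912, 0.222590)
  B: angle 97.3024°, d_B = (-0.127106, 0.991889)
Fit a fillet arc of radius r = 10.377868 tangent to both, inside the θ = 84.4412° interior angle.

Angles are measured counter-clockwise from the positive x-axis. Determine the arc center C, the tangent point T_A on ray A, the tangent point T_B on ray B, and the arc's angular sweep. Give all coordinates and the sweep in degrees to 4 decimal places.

bisector direction at 55.0818° = (0.572406,0.819970)
center distance |VC| = r/sin(θ/2) = 10.377868/sin(42.2206°) = 15.443557
C = V + |VC|·bis = (37.2051,-16.4593)
T_A = V + ((C−V)·d_A)·d_A = V + 11.4369·d_A = (39.5151,-26.5768)
T_B = V + ((C−V)·d_B)·d_B = V + 11.4369·d_B = (26.9114,-17.7784)
sweep = 180° − θ = 95.5588°

center=(37.2051,-16.4593) T_A=(39.5151,-26.5768) T_B=(26.9114,-17.7784) sweep=95.5588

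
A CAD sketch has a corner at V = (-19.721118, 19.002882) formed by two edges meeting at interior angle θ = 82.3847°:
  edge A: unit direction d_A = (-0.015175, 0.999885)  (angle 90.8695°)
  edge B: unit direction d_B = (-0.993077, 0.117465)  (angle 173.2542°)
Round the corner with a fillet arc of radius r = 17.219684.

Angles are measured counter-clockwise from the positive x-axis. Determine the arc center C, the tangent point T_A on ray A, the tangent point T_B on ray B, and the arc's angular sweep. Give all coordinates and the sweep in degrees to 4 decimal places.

center=(-37.2374,38.4145) T_A=(-20.0197,38.6758) T_B=(-39.2601,21.3140) sweep=97.6153

bisector direction at 132.0619° = (-0.669932,0.742422)
center distance |VC| = r/sin(θ/2) = 17.219684/sin(41.1923°) = 26.146328
C = V + |VC|·bis = (-37.2374,38.4145)
T_A = V + ((C−V)·d_A)·d_A = V + 19.6752·d_A = (-20.0197,38.6758)
T_B = V + ((C−V)·d_B)·d_B = V + 19.6752·d_B = (-39.2601,21.3140)
sweep = 180° − θ = 97.6153°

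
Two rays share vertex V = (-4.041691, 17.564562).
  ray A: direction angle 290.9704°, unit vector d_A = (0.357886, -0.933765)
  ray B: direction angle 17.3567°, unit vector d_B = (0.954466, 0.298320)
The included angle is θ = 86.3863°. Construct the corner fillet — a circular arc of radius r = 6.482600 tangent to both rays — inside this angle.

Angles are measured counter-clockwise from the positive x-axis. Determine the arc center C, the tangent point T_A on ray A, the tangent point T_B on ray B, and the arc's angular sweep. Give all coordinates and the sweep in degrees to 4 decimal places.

center=(4.4827,13.4370) T_A=(-1.5705,11.1170) T_B=(2.5488,19.6244) sweep=93.6137

bisector direction at 334.1635° = (0.900042,-0.435804)
center distance |VC| = r/sin(θ/2) = 6.482600/sin(43.1932°) = 9.471117
C = V + |VC|·bis = (4.4827,13.4370)
T_A = V + ((C−V)·d_A)·d_A = V + 6.9049·d_A = (-1.5705,11.1170)
T_B = V + ((C−V)·d_B)·d_B = V + 6.9049·d_B = (2.5488,19.6244)
sweep = 180° − θ = 93.6137°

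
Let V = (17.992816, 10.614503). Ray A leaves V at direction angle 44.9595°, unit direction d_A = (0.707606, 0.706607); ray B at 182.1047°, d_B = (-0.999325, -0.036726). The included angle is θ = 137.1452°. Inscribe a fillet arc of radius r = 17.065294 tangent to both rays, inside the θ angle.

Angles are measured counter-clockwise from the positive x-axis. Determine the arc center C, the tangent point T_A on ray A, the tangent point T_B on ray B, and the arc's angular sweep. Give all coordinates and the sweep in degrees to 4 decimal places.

bisector direction at 113.5321° = (-0.399263,0.916837)
center distance |VC| = r/sin(θ/2) = 17.065294/sin(68.5726°) = 18.332408
C = V + |VC|·bis = (10.6734,27.4223)
T_A = V + ((C−V)·d_A)·d_A = V + 6.6972·d_A = (22.7318,15.3468)
T_B = V + ((C−V)·d_B)·d_B = V + 6.6972·d_B = (11.3001,10.3685)
sweep = 180° − θ = 42.8548°

center=(10.6734,27.4223) T_A=(22.7318,15.3468) T_B=(11.3001,10.3685) sweep=42.8548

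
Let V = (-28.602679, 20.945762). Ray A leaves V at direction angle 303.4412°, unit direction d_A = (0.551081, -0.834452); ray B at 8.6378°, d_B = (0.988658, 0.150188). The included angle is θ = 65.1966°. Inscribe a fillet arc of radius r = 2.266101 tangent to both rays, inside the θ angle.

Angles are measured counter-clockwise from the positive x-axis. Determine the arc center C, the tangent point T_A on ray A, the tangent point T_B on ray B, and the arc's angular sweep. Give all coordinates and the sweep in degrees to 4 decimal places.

bisector direction at 336.0395° = (0.913826,-0.406107)
center distance |VC| = r/sin(θ/2) = 2.266101/sin(32.5983°) = 4.206253
C = V + |VC|·bis = (-24.7589,19.2376)
T_A = V + ((C−V)·d_A)·d_A = V + 3.5436·d_A = (-26.6498,17.9888)
T_B = V + ((C−V)·d_B)·d_B = V + 3.5436·d_B = (-25.0992,21.4780)
sweep = 180° − θ = 114.8034°

center=(-24.7589,19.2376) T_A=(-26.6498,17.9888) T_B=(-25.0992,21.4780) sweep=114.8034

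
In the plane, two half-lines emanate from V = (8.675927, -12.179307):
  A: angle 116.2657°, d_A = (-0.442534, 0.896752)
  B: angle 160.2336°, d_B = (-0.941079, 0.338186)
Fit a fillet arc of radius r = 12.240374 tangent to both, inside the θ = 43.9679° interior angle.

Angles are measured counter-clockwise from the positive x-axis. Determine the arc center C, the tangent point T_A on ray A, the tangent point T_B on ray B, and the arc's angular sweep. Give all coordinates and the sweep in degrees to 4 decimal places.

bisector direction at 138.2497° = (-0.746053,0.665886)
center distance |VC| = r/sin(θ/2) = 12.240374/sin(21.9840°) = 32.697948
C = V + |VC|·bis = (-15.7185,9.5938)
T_A = V + ((C−V)·d_A)·d_A = V + 30.3204·d_A = (-4.7419,15.0106)
T_B = V + ((C−V)·d_B)·d_B = V + 30.3204·d_B = (-19.8580,-1.9254)
sweep = 180° − θ = 136.0321°

center=(-15.7185,9.5938) T_A=(-4.7419,15.0106) T_B=(-19.8580,-1.9254) sweep=136.0321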